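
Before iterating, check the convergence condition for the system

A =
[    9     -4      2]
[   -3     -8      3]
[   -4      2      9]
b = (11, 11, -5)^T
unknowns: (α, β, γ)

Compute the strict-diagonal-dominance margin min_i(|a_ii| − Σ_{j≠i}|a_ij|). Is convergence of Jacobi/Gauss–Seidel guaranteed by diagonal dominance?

row 1: |9| − (4+2) = 3
row 2: |-8| − (3+3) = 2
row 3: |9| − (4+2) = 3
minimum over rows = 2 → strictly diagonally dominant (convergence guaranteed)

2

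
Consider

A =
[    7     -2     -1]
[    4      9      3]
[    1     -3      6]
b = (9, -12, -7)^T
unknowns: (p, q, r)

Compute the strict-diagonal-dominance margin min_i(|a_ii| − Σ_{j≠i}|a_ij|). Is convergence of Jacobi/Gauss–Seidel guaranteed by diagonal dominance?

row 1: |7| − (2+1) = 4
row 2: |9| − (4+3) = 2
row 3: |6| − (1+3) = 2
minimum over rows = 2 → strictly diagonally dominant (convergence guaranteed)

2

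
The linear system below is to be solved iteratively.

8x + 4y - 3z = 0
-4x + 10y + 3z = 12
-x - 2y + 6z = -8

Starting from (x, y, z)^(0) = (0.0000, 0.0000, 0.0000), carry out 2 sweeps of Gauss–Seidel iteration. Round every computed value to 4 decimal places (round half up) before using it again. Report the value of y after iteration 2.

Iteration 1:
  x = (0 - (4)·0.0000 - (-3)·0.0000) / (8) = 0.0000
  y = (12 - (-4)·0.0000 - (3)·0.0000) / (10) = 1.2000
  z = (-8 - (-1)·0.0000 - (-2)·1.2000) / (6) = -0.9333
Iteration 2:
  x = (0 - (4)·1.2000 - (-3)·-0.9333) / (8) = -0.9500
  y = (12 - (-4)·-0.9500 - (3)·-0.9333) / (10) = 1.1000
  z = (-8 - (-1)·-0.9500 - (-2)·1.1000) / (6) = -1.1250

1.1000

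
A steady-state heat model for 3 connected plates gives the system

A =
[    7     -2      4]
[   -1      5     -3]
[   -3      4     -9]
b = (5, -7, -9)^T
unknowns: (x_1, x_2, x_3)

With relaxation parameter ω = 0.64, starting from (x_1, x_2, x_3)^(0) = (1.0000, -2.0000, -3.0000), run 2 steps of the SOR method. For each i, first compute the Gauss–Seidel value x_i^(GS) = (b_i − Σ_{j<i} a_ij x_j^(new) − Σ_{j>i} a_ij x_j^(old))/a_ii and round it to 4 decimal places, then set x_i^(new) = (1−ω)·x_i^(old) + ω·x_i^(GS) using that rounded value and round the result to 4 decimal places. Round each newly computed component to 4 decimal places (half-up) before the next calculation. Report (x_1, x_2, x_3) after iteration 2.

Iteration 1:
  x_1: GS value = (5 - (-2)·-2.0000 - (4)·-3.0000) / (7) = 1.8571;  x_1 ← (1−ω)·1.0000 + ω·1.8571 = 1.5485
  x_2: GS value = (-7 - (-1)·1.5485 - (-3)·-3.0000) / (5) = -2.8903;  x_2 ← (1−ω)·-2.0000 + ω·-2.8903 = -2.5698
  x_3: GS value = (-9 - (-3)·1.5485 - (4)·-2.5698) / (-9) = -0.6583;  x_3 ← (1−ω)·-3.0000 + ω·-0.6583 = -1.5013
Iteration 2:
  x_1: GS value = (5 - (-2)·-2.5698 - (4)·-1.5013) / (7) = 0.8379;  x_1 ← (1−ω)·1.5485 + ω·0.8379 = 1.0937
  x_2: GS value = (-7 - (-1)·1.0937 - (-3)·-1.5013) / (5) = -2.0820;  x_2 ← (1−ω)·-2.5698 + ω·-2.0820 = -2.2576
  x_3: GS value = (-9 - (-3)·1.0937 - (4)·-2.2576) / (-9) = -0.3679;  x_3 ← (1−ω)·-1.5013 + ω·-0.3679 = -0.7759

(1.0937, -2.2576, -0.7759)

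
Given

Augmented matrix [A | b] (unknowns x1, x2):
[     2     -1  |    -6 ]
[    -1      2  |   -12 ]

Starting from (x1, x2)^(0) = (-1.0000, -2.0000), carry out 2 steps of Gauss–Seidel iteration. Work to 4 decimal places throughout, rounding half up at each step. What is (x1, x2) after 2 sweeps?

Iteration 1:
  x1 = (-6 - (-1)·-2.0000) / (2) = -4.0000
  x2 = (-12 - (-1)·-4.0000) / (2) = -8.0000
Iteration 2:
  x1 = (-6 - (-1)·-8.0000) / (2) = -7.0000
  x2 = (-12 - (-1)·-7.0000) / (2) = -9.5000

(-7.0000, -9.5000)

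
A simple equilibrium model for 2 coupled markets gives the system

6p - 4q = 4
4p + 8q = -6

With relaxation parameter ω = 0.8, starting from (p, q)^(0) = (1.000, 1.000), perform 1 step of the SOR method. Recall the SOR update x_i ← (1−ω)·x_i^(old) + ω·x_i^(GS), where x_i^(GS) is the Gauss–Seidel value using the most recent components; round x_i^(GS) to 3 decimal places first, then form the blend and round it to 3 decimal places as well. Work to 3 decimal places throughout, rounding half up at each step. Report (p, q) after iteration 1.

Iteration 1:
  p: GS value = (4 - (-4)·1.000) / (6) = 1.333;  p ← (1−ω)·1.000 + ω·1.333 = 1.266
  q: GS value = (-6 - (4)·1.266) / (8) = -1.383;  q ← (1−ω)·1.000 + ω·-1.383 = -0.906

(1.266, -0.906)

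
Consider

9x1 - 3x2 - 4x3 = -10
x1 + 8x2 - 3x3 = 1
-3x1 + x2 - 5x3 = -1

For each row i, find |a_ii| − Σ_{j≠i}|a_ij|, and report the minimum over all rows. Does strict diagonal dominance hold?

row 1: |9| − (3+4) = 2
row 2: |8| − (1+3) = 4
row 3: |-5| − (3+1) = 1
minimum over rows = 1 → strictly diagonally dominant (convergence guaranteed)

1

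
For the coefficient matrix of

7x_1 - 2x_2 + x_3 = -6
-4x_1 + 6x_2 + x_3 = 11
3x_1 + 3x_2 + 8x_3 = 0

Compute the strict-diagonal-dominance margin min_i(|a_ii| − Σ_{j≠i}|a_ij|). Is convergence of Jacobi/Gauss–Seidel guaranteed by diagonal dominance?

row 1: |7| − (2+1) = 4
row 2: |6| − (4+1) = 1
row 3: |8| − (3+3) = 2
minimum over rows = 1 → strictly diagonally dominant (convergence guaranteed)

1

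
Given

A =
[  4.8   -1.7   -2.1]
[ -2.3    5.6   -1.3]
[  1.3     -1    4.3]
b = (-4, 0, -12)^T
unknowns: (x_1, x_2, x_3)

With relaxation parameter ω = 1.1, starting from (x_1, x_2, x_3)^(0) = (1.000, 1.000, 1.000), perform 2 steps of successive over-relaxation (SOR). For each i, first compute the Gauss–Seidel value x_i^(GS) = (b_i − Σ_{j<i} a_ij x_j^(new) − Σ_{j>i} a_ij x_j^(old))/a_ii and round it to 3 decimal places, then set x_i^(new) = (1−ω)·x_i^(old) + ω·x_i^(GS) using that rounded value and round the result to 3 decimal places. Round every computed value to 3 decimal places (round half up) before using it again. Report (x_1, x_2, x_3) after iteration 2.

Iteration 1:
  x_1: GS value = (-4 - (-1.7)·1.000 - (-2.1)·1.000) / (4.8) = -0.042;  x_1 ← (1−ω)·1.000 + ω·-0.042 = -0.146
  x_2: GS value = (0 - (-2.3)·-0.146 - (-1.3)·1.000) / (5.6) = 0.172;  x_2 ← (1−ω)·1.000 + ω·0.172 = 0.089
  x_3: GS value = (-12 - (1.3)·-0.146 - (-1)·0.089) / (4.3) = -2.726;  x_3 ← (1−ω)·1.000 + ω·-2.726 = -3.099
Iteration 2:
  x_1: GS value = (-4 - (-1.7)·0.089 - (-2.1)·-3.099) / (4.8) = -2.158;  x_1 ← (1−ω)·-0.146 + ω·-2.158 = -2.359
  x_2: GS value = (0 - (-2.3)·-2.359 - (-1.3)·-3.099) / (5.6) = -1.688;  x_2 ← (1−ω)·0.089 + ω·-1.688 = -1.866
  x_3: GS value = (-12 - (1.3)·-2.359 - (-1)·-1.866) / (4.3) = -2.511;  x_3 ← (1−ω)·-3.099 + ω·-2.511 = -2.452

(-2.359, -1.866, -2.452)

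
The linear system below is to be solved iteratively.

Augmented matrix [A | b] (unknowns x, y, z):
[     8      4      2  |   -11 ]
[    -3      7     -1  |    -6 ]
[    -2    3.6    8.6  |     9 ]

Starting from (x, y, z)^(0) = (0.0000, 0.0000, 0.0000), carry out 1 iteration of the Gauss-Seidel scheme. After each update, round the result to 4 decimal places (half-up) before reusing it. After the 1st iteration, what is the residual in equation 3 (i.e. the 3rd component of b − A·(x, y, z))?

0.0001

Iteration 1:
  x = (-11 - (4)·0.0000 - (2)·0.0000) / (8) = -1.3750
  y = (-6 - (-3)·-1.3750 - (-1)·0.0000) / (7) = -1.4464
  z = (9 - (-2)·-1.3750 - (3.6)·-1.4464) / (8.6) = 1.3322
Residual b − A·x = (3.1212, 1.3320, 0.0001)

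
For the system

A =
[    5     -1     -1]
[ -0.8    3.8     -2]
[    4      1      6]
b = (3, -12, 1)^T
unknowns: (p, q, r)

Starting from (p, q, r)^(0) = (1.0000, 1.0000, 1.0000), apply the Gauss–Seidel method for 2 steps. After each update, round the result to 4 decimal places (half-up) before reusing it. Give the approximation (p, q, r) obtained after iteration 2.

Iteration 1:
  p = (3 - (-1)·1.0000 - (-1)·1.0000) / (5) = 1.0000
  q = (-12 - (-0.8)·1.0000 - (-2)·1.0000) / (3.8) = -2.4211
  r = (1 - (4)·1.0000 - (1)·-2.4211) / (6) = -0.0965
Iteration 2:
  p = (3 - (-1)·-2.4211 - (-1)·-0.0965) / (5) = 0.0965
  q = (-12 - (-0.8)·0.0965 - (-2)·-0.0965) / (3.8) = -3.1884
  r = (1 - (4)·0.0965 - (1)·-3.1884) / (6) = 0.6337

(0.0965, -3.1884, 0.6337)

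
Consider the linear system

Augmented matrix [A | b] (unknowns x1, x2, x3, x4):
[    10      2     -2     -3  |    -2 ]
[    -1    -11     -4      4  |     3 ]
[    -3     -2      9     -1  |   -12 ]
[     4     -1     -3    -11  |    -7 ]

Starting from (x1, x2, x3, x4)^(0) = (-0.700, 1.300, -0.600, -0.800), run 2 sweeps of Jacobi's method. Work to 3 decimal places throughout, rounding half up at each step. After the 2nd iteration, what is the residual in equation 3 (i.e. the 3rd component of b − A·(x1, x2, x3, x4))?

Iteration 1:
  x1 = (-2 - (2)·1.300 - (-2)·-0.600 - (-3)·-0.800) / (10) = -0.820
  x2 = (3 - (-1)·-0.700 - (-4)·-0.600 - (4)·-0.800) / (-11) = -0.282
  x3 = (-12 - (-3)·-0.700 - (-2)·1.300 - (-1)·-0.800) / (9) = -1.367
  x4 = (-7 - (4)·-0.700 - (-1)·1.300 - (-3)·-0.600) / (-11) = 0.427
Iteration 2:
  x1 = (-2 - (2)·-0.282 - (-2)·-1.367 - (-3)·0.427) / (10) = -0.289
  x2 = (3 - (-1)·-0.820 - (-4)·-1.367 - (4)·0.427) / (-11) = 0.454
  x3 = (-12 - (-3)·-0.820 - (-2)·-0.282 - (-1)·0.427) / (9) = -1.622
  x4 = (-7 - (4)·-0.820 - (-1)·-0.282 - (-3)·-1.367) / (-11) = 0.737
Residual b − A·x = (-1.051, -1.731, 3.376, -2.149)

3.376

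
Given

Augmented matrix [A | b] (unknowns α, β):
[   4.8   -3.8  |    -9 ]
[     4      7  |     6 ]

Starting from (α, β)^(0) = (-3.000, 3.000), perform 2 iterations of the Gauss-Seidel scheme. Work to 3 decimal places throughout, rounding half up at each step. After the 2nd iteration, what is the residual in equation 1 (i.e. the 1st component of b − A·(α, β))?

4.176

Iteration 1:
  α = (-9 - (-3.8)·3.000) / (4.8) = 0.500
  β = (6 - (4)·0.500) / (7) = 0.571
Iteration 2:
  α = (-9 - (-3.8)·0.571) / (4.8) = -1.423
  β = (6 - (4)·-1.423) / (7) = 1.670
Residual b − A·x = (4.176, 0.002)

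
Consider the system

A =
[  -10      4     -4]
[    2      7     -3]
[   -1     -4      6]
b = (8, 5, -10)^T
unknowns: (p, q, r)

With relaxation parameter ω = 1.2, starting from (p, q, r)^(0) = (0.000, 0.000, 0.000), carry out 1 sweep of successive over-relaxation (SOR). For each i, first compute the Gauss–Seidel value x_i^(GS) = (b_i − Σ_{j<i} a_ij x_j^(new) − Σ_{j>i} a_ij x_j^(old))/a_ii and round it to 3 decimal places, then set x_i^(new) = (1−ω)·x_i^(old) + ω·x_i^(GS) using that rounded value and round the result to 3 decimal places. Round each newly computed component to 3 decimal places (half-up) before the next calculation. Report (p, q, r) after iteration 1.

(-0.960, 1.187, -1.242)

Iteration 1:
  p: GS value = (8 - (4)·0.000 - (-4)·0.000) / (-10) = -0.800;  p ← (1−ω)·0.000 + ω·-0.800 = -0.960
  q: GS value = (5 - (2)·-0.960 - (-3)·0.000) / (7) = 0.989;  q ← (1−ω)·0.000 + ω·0.989 = 1.187
  r: GS value = (-10 - (-1)·-0.960 - (-4)·1.187) / (6) = -1.035;  r ← (1−ω)·0.000 + ω·-1.035 = -1.242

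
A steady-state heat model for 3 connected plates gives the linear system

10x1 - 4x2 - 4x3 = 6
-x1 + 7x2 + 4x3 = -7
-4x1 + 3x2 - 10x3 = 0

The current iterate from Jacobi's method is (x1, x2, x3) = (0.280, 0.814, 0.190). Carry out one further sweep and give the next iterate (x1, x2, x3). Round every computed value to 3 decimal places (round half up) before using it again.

One sweep:
  x1 = (6 - (-4)·0.814 - (-4)·0.190) / (10) = 1.002
  x2 = (-7 - (-1)·0.280 - (4)·0.190) / (7) = -1.069
  x3 = (0 - (-4)·0.280 - (3)·0.814) / (-10) = 0.132

(1.002, -1.069, 0.132)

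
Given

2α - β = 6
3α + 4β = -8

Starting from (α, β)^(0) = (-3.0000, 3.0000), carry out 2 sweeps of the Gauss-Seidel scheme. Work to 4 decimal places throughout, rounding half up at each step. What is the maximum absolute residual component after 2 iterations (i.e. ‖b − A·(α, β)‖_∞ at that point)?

3.1406

Iteration 1:
  α = (6 - (-1)·3.0000) / (2) = 4.5000
  β = (-8 - (3)·4.5000) / (4) = -5.3750
Iteration 2:
  α = (6 - (-1)·-5.3750) / (2) = 0.3125
  β = (-8 - (3)·0.3125) / (4) = -2.2344
Residual b − A·x = (3.1406, 0.0001); ∞-norm = 3.1406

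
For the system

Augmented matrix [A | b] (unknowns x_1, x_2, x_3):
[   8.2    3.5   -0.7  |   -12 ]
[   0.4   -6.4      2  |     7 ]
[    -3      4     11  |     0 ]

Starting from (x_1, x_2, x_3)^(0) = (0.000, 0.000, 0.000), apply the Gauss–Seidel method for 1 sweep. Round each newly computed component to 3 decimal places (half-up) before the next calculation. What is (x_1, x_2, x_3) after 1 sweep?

Iteration 1:
  x_1 = (-12 - (3.5)·0.000 - (-0.7)·0.000) / (8.2) = -1.463
  x_2 = (7 - (0.4)·-1.463 - (2)·0.000) / (-6.4) = -1.185
  x_3 = (0 - (-3)·-1.463 - (4)·-1.185) / (11) = 0.032

(-1.463, -1.185, 0.032)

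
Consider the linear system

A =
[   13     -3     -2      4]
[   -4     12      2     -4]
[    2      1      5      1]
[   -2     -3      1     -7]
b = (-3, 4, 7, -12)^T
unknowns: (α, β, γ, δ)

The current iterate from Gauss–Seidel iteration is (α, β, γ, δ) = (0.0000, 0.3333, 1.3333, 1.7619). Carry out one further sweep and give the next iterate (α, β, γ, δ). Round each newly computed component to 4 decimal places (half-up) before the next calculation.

(-0.4909, 0.5348, 1.1370, 1.7878)

One sweep:
  α = (-3 - (-3)·0.3333 - (-2)·1.3333 - (4)·1.7619) / (13) = -0.4909
  β = (4 - (-4)·-0.4909 - (2)·1.3333 - (-4)·1.7619) / (12) = 0.5348
  γ = (7 - (2)·-0.4909 - (1)·0.5348 - (1)·1.7619) / (5) = 1.1370
  δ = (-12 - (-2)·-0.4909 - (-3)·0.5348 - (1)·1.1370) / (-7) = 1.7878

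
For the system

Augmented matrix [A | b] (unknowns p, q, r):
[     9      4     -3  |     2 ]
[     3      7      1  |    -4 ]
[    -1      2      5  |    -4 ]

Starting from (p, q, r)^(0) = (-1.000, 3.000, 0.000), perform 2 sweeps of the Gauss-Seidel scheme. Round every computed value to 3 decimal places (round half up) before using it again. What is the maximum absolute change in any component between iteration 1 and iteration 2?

Iteration 1:
  p = (2 - (4)·3.000 - (-3)·0.000) / (9) = -1.111
  q = (-4 - (3)·-1.111 - (1)·0.000) / (7) = -0.095
  r = (-4 - (-1)·-1.111 - (2)·-0.095) / (5) = -0.984
Iteration 2:
  p = (2 - (4)·-0.095 - (-3)·-0.984) / (9) = -0.064
  q = (-4 - (3)·-0.064 - (1)·-0.984) / (7) = -0.403
  r = (-4 - (-1)·-0.064 - (2)·-0.403) / (5) = -0.652
Change: (1.047, -0.308, 0.332) → max |·| = 1.047

1.047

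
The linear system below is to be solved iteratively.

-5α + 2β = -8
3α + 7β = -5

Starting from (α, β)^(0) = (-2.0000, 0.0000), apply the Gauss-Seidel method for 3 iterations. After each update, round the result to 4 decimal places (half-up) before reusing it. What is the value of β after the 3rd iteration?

-1.2011

Iteration 1:
  α = (-8 - (2)·0.0000) / (-5) = 1.6000
  β = (-5 - (3)·1.6000) / (7) = -1.4000
Iteration 2:
  α = (-8 - (2)·-1.4000) / (-5) = 1.0400
  β = (-5 - (3)·1.0400) / (7) = -1.1600
Iteration 3:
  α = (-8 - (2)·-1.1600) / (-5) = 1.1360
  β = (-5 - (3)·1.1360) / (7) = -1.2011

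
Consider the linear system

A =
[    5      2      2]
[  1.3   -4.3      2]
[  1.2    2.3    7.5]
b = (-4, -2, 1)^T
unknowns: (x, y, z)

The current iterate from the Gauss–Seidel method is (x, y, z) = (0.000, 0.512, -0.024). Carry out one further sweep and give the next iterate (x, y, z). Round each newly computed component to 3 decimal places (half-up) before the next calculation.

(-0.995, 0.153, 0.246)

One sweep:
  x = (-4 - (2)·0.512 - (2)·-0.024) / (5) = -0.995
  y = (-2 - (1.3)·-0.995 - (2)·-0.024) / (-4.3) = 0.153
  z = (1 - (1.2)·-0.995 - (2.3)·0.153) / (7.5) = 0.246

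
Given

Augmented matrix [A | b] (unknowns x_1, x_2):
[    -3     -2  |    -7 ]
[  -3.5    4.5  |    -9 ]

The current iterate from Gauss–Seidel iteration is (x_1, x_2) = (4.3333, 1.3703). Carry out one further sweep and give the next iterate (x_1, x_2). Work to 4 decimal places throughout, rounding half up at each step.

(1.4198, -0.8957)

One sweep:
  x_1 = (-7 - (-2)·1.3703) / (-3) = 1.4198
  x_2 = (-9 - (-3.5)·1.4198) / (4.5) = -0.8957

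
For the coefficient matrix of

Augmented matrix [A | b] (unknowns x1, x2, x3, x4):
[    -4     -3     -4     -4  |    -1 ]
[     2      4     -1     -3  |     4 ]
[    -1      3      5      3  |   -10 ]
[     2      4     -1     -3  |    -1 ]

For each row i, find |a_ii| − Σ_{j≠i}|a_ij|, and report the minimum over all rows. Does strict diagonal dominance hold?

row 1: |-4| − (3+4+4) = -7
row 2: |4| − (2+1+3) = -2
row 3: |5| − (1+3+3) = -2
row 4: |-3| − (2+4+1) = -4
minimum over rows = -7 → not strictly diagonally dominant

-7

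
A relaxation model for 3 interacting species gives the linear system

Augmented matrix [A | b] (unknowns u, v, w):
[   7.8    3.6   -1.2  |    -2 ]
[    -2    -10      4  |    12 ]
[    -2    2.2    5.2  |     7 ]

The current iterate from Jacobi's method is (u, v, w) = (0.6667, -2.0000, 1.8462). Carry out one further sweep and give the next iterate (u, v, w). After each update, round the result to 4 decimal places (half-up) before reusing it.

(0.9507, -0.5949, 2.4487)

One sweep:
  u = (-2 - (3.6)·-2.0000 - (-1.2)·1.8462) / (7.8) = 0.9507
  v = (12 - (-2)·0.6667 - (4)·1.8462) / (-10) = -0.5949
  w = (7 - (-2)·0.6667 - (2.2)·-2.0000) / (5.2) = 2.4487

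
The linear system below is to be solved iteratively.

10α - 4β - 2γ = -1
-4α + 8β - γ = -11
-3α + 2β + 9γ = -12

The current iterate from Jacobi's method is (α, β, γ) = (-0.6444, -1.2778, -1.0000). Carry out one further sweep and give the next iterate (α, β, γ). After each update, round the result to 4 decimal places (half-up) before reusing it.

(-0.8111, -1.8222, -1.2642)

One sweep:
  α = (-1 - (-4)·-1.2778 - (-2)·-1.0000) / (10) = -0.8111
  β = (-11 - (-4)·-0.6444 - (-1)·-1.0000) / (8) = -1.8222
  γ = (-12 - (-3)·-0.6444 - (2)·-1.2778) / (9) = -1.2642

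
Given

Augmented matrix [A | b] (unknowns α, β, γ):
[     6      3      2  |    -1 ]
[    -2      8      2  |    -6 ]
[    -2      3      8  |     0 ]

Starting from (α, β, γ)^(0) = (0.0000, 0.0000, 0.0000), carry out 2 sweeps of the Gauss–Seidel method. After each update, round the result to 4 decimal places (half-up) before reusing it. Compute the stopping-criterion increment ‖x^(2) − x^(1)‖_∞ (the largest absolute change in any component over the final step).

0.3108

Iteration 1:
  α = (-1 - (3)·0.0000 - (2)·0.0000) / (6) = -0.1667
  β = (-6 - (-2)·-0.1667 - (2)·0.0000) / (8) = -0.7917
  γ = (0 - (-2)·-0.1667 - (3)·-0.7917) / (8) = 0.2552
Iteration 2:
  α = (-1 - (3)·-0.7917 - (2)·0.2552) / (6) = 0.1441
  β = (-6 - (-2)·0.1441 - (2)·0.2552) / (8) = -0.7778
  γ = (0 - (-2)·0.1441 - (3)·-0.7778) / (8) = 0.3277
Change: (0.3108, 0.0139, 0.0725) → max |·| = 0.3108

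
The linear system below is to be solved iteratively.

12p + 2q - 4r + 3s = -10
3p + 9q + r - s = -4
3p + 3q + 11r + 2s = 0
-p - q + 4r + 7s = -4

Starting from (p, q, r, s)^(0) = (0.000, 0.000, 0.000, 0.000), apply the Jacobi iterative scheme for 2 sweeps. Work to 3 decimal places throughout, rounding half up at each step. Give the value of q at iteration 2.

-0.230

Iteration 1:
  p = (-10 - (2)·0.000 - (-4)·0.000 - (3)·0.000) / (12) = -0.833
  q = (-4 - (3)·0.000 - (1)·0.000 - (-1)·0.000) / (9) = -0.444
  r = (0 - (3)·0.000 - (3)·0.000 - (2)·0.000) / (11) = 0.000
  s = (-4 - (-1)·0.000 - (-1)·0.000 - (4)·0.000) / (7) = -0.571
Iteration 2:
  p = (-10 - (2)·-0.444 - (-4)·0.000 - (3)·-0.571) / (12) = -0.617
  q = (-4 - (3)·-0.833 - (1)·0.000 - (-1)·-0.571) / (9) = -0.230
  r = (0 - (3)·-0.833 - (3)·-0.444 - (2)·-0.571) / (11) = 0.452
  s = (-4 - (-1)·-0.833 - (-1)·-0.444 - (4)·0.000) / (7) = -0.754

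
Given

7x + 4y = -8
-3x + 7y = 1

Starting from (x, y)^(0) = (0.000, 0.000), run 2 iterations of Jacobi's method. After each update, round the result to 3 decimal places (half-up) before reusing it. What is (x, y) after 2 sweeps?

Iteration 1:
  x = (-8 - (4)·0.000) / (7) = -1.143
  y = (1 - (-3)·0.000) / (7) = 0.143
Iteration 2:
  x = (-8 - (4)·0.143) / (7) = -1.225
  y = (1 - (-3)·-1.143) / (7) = -0.347

(-1.225, -0.347)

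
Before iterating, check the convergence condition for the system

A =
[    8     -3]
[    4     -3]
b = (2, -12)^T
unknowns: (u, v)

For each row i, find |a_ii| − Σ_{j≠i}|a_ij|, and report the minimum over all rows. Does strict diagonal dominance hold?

-1

row 1: |8| − (3) = 5
row 2: |-3| − (4) = -1
minimum over rows = -1 → not strictly diagonally dominant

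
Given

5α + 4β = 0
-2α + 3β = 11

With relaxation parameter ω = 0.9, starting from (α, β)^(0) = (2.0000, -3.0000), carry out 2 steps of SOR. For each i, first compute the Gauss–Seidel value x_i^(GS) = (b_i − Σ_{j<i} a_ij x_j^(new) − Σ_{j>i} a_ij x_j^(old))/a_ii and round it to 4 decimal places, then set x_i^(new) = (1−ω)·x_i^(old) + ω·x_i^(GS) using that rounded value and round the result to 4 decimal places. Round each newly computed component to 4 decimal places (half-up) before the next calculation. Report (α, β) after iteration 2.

Iteration 1:
  α: GS value = (0 - (4)·-3.0000) / (5) = 2.4000;  α ← (1−ω)·2.0000 + ω·2.4000 = 2.3600
  β: GS value = (11 - (-2)·2.3600) / (3) = 5.2400;  β ← (1−ω)·-3.0000 + ω·5.2400 = 4.4160
Iteration 2:
  α: GS value = (0 - (4)·4.4160) / (5) = -3.5328;  α ← (1−ω)·2.3600 + ω·-3.5328 = -2.9435
  β: GS value = (11 - (-2)·-2.9435) / (3) = 1.7043;  β ← (1−ω)·4.4160 + ω·1.7043 = 1.9755

(-2.9435, 1.9755)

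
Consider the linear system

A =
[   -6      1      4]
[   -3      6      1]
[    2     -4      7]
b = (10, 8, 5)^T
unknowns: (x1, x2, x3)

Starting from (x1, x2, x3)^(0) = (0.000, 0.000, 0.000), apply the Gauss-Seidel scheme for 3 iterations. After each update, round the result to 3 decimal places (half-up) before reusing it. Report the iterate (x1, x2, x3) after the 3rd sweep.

Iteration 1:
  x1 = (10 - (1)·0.000 - (4)·0.000) / (-6) = -1.667
  x2 = (8 - (-3)·-1.667 - (1)·0.000) / (6) = 0.500
  x3 = (5 - (2)·-1.667 - (-4)·0.500) / (7) = 1.476
Iteration 2:
  x1 = (10 - (1)·0.500 - (4)·1.476) / (-6) = -0.599
  x2 = (8 - (-3)·-0.599 - (1)·1.476) / (6) = 0.788
  x3 = (5 - (2)·-0.599 - (-4)·0.788) / (7) = 1.336
Iteration 3:
  x1 = (10 - (1)·0.788 - (4)·1.336) / (-6) = -0.645
  x2 = (8 - (-3)·-0.645 - (1)·1.336) / (6) = 0.788
  x3 = (5 - (2)·-0.645 - (-4)·0.788) / (7) = 1.349

(-0.645, 0.788, 1.349)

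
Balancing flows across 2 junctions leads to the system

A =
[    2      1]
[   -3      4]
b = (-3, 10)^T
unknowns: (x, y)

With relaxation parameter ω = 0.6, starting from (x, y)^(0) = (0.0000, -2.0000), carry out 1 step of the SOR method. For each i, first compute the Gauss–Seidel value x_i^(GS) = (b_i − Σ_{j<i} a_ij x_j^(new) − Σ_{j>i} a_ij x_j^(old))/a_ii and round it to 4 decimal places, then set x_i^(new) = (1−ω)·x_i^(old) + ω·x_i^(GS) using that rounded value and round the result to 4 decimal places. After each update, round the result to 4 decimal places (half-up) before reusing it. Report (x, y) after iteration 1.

Iteration 1:
  x: GS value = (-3 - (1)·-2.0000) / (2) = -0.5000;  x ← (1−ω)·0.0000 + ω·-0.5000 = -0.3000
  y: GS value = (10 - (-3)·-0.3000) / (4) = 2.2750;  y ← (1−ω)·-2.0000 + ω·2.2750 = 0.5650

(-0.3000, 0.5650)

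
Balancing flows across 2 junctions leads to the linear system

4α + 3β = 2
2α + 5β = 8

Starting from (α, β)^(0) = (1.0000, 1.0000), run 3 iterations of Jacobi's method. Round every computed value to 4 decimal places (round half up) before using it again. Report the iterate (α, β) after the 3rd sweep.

Iteration 1:
  α = (2 - (3)·1.0000) / (4) = -0.2500
  β = (8 - (2)·1.0000) / (5) = 1.2000
Iteration 2:
  α = (2 - (3)·1.2000) / (4) = -0.4000
  β = (8 - (2)·-0.2500) / (5) = 1.7000
Iteration 3:
  α = (2 - (3)·1.7000) / (4) = -0.7750
  β = (8 - (2)·-0.4000) / (5) = 1.7600

(-0.7750, 1.7600)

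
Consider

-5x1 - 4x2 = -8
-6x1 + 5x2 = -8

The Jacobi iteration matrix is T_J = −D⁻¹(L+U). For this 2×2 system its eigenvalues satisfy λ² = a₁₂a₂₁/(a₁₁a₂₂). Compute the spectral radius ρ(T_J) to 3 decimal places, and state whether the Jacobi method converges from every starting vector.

0.980

a₁₂a₂₁/(a₁₁a₂₂) = (-4)·(-6) / ((-5)·(5)) = -0.960000
ρ = √|-0.960000| = √0.960000 = 0.980
ρ < 1, so Jacobi converges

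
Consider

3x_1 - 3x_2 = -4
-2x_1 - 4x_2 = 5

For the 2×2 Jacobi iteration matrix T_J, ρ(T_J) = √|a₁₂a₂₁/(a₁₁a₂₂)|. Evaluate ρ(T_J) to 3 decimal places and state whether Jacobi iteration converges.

0.707

a₁₂a₂₁/(a₁₁a₂₂) = (-3)·(-2) / ((3)·(-4)) = -0.500000
ρ = √|-0.500000| = √0.500000 = 0.707
ρ < 1, so Jacobi converges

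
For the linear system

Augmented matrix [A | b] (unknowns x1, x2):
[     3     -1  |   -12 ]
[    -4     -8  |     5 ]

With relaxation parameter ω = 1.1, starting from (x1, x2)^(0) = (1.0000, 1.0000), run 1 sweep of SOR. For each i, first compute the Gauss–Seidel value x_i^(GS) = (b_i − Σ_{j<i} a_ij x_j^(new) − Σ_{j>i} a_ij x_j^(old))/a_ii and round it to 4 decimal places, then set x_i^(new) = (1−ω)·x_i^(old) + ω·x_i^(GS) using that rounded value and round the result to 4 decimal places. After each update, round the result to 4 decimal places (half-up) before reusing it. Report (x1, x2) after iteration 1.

(-4.1334, 1.4859)

Iteration 1:
  x1: GS value = (-12 - (-1)·1.0000) / (3) = -3.6667;  x1 ← (1−ω)·1.0000 + ω·-3.6667 = -4.1334
  x2: GS value = (5 - (-4)·-4.1334) / (-8) = 1.4417;  x2 ← (1−ω)·1.0000 + ω·1.4417 = 1.4859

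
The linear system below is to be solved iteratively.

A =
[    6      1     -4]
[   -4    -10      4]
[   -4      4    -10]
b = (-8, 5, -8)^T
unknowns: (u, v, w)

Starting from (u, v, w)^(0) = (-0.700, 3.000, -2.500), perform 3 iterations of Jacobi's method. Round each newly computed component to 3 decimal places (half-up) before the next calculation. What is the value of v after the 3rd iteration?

Iteration 1:
  u = (-8 - (1)·3.000 - (-4)·-2.500) / (6) = -3.500
  v = (5 - (-4)·-0.700 - (4)·-2.500) / (-10) = -1.220
  w = (-8 - (-4)·-0.700 - (4)·3.000) / (-10) = 2.280
Iteration 2:
  u = (-8 - (1)·-1.220 - (-4)·2.280) / (6) = 0.390
  v = (5 - (-4)·-3.500 - (4)·2.280) / (-10) = 1.812
  w = (-8 - (-4)·-3.500 - (4)·-1.220) / (-10) = 1.712
Iteration 3:
  u = (-8 - (1)·1.812 - (-4)·1.712) / (6) = -0.494
  v = (5 - (-4)·0.390 - (4)·1.712) / (-10) = 0.029
  w = (-8 - (-4)·0.390 - (4)·1.812) / (-10) = 1.369

0.029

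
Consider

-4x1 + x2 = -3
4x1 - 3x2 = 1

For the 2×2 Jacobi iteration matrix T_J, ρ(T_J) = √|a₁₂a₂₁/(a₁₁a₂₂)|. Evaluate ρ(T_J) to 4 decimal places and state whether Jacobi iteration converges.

a₁₂a₂₁/(a₁₁a₂₂) = (1)·(4) / ((-4)·(-3)) = 0.333333
ρ = √|0.333333| = √0.333333 = 0.5774
ρ < 1, so Jacobi converges

0.5774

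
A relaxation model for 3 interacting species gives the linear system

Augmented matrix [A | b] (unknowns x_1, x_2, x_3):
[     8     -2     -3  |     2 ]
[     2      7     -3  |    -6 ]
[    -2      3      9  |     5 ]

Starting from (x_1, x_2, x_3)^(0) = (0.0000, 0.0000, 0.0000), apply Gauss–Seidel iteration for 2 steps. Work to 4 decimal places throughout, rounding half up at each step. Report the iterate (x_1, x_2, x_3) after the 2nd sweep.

Iteration 1:
  x_1 = (2 - (-2)·0.0000 - (-3)·0.0000) / (8) = 0.2500
  x_2 = (-6 - (2)·0.2500 - (-3)·0.0000) / (7) = -0.9286
  x_3 = (5 - (-2)·0.2500 - (3)·-0.9286) / (9) = 0.9206
Iteration 2:
  x_1 = (2 - (-2)·-0.9286 - (-3)·0.9206) / (8) = 0.3631
  x_2 = (-6 - (2)·0.3631 - (-3)·0.9206) / (7) = -0.5663
  x_3 = (5 - (-2)·0.3631 - (3)·-0.5663) / (9) = 0.8250

(0.3631, -0.5663, 0.8250)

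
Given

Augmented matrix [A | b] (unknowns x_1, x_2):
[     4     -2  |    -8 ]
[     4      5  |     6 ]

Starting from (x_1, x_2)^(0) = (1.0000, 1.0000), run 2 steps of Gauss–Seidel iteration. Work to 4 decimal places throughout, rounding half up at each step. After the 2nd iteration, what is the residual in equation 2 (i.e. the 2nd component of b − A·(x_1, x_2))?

Iteration 1:
  x_1 = (-8 - (-2)·1.0000) / (4) = -1.5000
  x_2 = (6 - (4)·-1.5000) / (5) = 2.4000
Iteration 2:
  x_1 = (-8 - (-2)·2.4000) / (4) = -0.8000
  x_2 = (6 - (4)·-0.8000) / (5) = 1.8400
Residual b − A·x = (-1.1200, 0.0000)

0.0000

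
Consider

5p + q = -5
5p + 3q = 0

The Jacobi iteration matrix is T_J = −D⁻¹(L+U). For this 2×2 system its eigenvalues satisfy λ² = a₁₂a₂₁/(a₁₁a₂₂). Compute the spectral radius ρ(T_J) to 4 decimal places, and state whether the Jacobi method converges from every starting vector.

a₁₂a₂₁/(a₁₁a₂₂) = (1)·(5) / ((5)·(3)) = 0.333333
ρ = √|0.333333| = √0.333333 = 0.5774
ρ < 1, so Jacobi converges

0.5774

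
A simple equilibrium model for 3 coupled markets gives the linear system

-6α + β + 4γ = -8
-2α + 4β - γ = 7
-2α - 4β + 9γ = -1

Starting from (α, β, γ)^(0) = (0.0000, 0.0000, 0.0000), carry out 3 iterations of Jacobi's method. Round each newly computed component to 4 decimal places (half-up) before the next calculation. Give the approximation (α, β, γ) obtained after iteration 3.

Iteration 1:
  α = (-8 - (1)·0.0000 - (4)·0.0000) / (-6) = 1.3333
  β = (7 - (-2)·0.0000 - (-1)·0.0000) / (4) = 1.7500
  γ = (-1 - (-2)·0.0000 - (-4)·0.0000) / (9) = -0.1111
Iteration 2:
  α = (-8 - (1)·1.7500 - (4)·-0.1111) / (-6) = 1.5509
  β = (7 - (-2)·1.3333 - (-1)·-0.1111) / (4) = 2.3889
  γ = (-1 - (-2)·1.3333 - (-4)·1.7500) / (9) = 0.9630
Iteration 3:
  α = (-8 - (1)·2.3889 - (4)·0.9630) / (-6) = 2.3735
  β = (7 - (-2)·1.5509 - (-1)·0.9630) / (4) = 2.7662
  γ = (-1 - (-2)·1.5509 - (-4)·2.3889) / (9) = 1.2953

(2.3735, 2.7662, 1.2953)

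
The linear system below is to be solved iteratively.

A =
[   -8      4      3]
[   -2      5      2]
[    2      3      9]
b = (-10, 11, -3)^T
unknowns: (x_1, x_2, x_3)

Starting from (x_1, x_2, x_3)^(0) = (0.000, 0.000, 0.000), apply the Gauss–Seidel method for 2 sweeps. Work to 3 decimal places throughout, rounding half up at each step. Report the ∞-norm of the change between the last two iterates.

Iteration 1:
  x_1 = (-10 - (4)·0.000 - (3)·0.000) / (-8) = 1.250
  x_2 = (11 - (-2)·1.250 - (2)·0.000) / (5) = 2.700
  x_3 = (-3 - (2)·1.250 - (3)·2.700) / (9) = -1.511
Iteration 2:
  x_1 = (-10 - (4)·2.700 - (3)·-1.511) / (-8) = 2.033
  x_2 = (11 - (-2)·2.033 - (2)·-1.511) / (5) = 3.618
  x_3 = (-3 - (2)·2.033 - (3)·3.618) / (9) = -1.991
Change: (0.783, 0.918, -0.480) → max |·| = 0.918

0.918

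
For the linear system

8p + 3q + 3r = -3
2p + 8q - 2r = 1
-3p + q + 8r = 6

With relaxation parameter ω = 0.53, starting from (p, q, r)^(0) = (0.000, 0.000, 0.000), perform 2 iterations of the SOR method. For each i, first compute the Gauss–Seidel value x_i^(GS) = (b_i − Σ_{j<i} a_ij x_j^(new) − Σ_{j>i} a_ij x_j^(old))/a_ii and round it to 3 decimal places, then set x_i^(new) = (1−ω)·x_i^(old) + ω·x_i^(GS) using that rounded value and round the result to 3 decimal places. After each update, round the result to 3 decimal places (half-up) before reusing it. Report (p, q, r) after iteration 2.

(-0.381, 0.207, 0.473)

Iteration 1:
  p: GS value = (-3 - (3)·0.000 - (3)·0.000) / (8) = -0.375;  p ← (1−ω)·0.000 + ω·-0.375 = -0.199
  q: GS value = (1 - (2)·-0.199 - (-2)·0.000) / (8) = 0.175;  q ← (1−ω)·0.000 + ω·0.175 = 0.093
  r: GS value = (6 - (-3)·-0.199 - (1)·0.093) / (8) = 0.664;  r ← (1−ω)·0.000 + ω·0.664 = 0.352
Iteration 2:
  p: GS value = (-3 - (3)·0.093 - (3)·0.352) / (8) = -0.542;  p ← (1−ω)·-0.199 + ω·-0.542 = -0.381
  q: GS value = (1 - (2)·-0.381 - (-2)·0.352) / (8) = 0.308;  q ← (1−ω)·0.093 + ω·0.308 = 0.207
  r: GS value = (6 - (-3)·-0.381 - (1)·0.207) / (8) = 0.581;  r ← (1−ω)·0.352 + ω·0.581 = 0.473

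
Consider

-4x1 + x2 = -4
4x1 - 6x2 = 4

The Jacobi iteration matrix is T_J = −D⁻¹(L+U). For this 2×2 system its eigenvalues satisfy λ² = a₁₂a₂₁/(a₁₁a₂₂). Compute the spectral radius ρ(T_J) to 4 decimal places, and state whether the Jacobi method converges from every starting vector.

a₁₂a₂₁/(a₁₁a₂₂) = (1)·(4) / ((-4)·(-6)) = 0.166667
ρ = √|0.166667| = √0.166667 = 0.4082
ρ < 1, so Jacobi converges

0.4082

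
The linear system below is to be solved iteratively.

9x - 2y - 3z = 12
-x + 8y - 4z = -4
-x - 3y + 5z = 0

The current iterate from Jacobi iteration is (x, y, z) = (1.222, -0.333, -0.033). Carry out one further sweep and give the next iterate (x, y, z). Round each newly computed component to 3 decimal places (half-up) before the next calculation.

(1.248, -0.364, 0.045)

One sweep:
  x = (12 - (-2)·-0.333 - (-3)·-0.033) / (9) = 1.248
  y = (-4 - (-1)·1.222 - (-4)·-0.033) / (8) = -0.364
  z = (0 - (-1)·1.222 - (-3)·-0.333) / (5) = 0.045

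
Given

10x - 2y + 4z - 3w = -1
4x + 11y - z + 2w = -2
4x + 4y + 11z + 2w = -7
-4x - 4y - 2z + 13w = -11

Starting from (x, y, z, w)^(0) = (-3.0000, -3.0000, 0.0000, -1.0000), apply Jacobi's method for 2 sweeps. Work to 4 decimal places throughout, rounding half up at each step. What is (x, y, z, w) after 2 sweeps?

(-1.3804, 0.8284, -0.1799, -0.5524)

Iteration 1:
  x = (-1 - (-2)·-3.0000 - (4)·0.0000 - (-3)·-1.0000) / (10) = -1.0000
  y = (-2 - (4)·-3.0000 - (-1)·0.0000 - (2)·-1.0000) / (11) = 1.0909
  z = (-7 - (4)·-3.0000 - (4)·-3.0000 - (2)·-1.0000) / (11) = 1.7273
  w = (-11 - (-4)·-3.0000 - (-4)·-3.0000 - (-2)·0.0000) / (13) = -2.6923
Iteration 2:
  x = (-1 - (-2)·1.0909 - (4)·1.7273 - (-3)·-2.6923) / (10) = -1.3804
  y = (-2 - (4)·-1.0000 - (-1)·1.7273 - (2)·-2.6923) / (11) = 0.8284
  z = (-7 - (4)·-1.0000 - (4)·1.0909 - (2)·-2.6923) / (11) = -0.1799
  w = (-11 - (-4)·-1.0000 - (-4)·1.0909 - (-2)·1.7273) / (13) = -0.5524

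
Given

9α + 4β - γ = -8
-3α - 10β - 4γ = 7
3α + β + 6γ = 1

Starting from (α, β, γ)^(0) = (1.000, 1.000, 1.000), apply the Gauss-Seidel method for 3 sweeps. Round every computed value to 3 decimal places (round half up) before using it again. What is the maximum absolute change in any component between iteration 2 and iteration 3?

0.126

Iteration 1:
  α = (-8 - (4)·1.000 - (-1)·1.000) / (9) = -1.222
  β = (7 - (-3)·-1.222 - (-4)·1.000) / (-10) = -0.733
  γ = (1 - (3)·-1.222 - (1)·-0.733) / (6) = 0.900
Iteration 2:
  α = (-8 - (4)·-0.733 - (-1)·0.900) / (9) = -0.463
  β = (7 - (-3)·-0.463 - (-4)·0.900) / (-10) = -0.921
  γ = (1 - (3)·-0.463 - (1)·-0.921) / (6) = 0.552
Iteration 3:
  α = (-8 - (4)·-0.921 - (-1)·0.552) / (9) = -0.418
  β = (7 - (-3)·-0.418 - (-4)·0.552) / (-10) = -0.795
  γ = (1 - (3)·-0.418 - (1)·-0.795) / (6) = 0.508
Change: (0.045, 0.126, -0.044) → max |·| = 0.126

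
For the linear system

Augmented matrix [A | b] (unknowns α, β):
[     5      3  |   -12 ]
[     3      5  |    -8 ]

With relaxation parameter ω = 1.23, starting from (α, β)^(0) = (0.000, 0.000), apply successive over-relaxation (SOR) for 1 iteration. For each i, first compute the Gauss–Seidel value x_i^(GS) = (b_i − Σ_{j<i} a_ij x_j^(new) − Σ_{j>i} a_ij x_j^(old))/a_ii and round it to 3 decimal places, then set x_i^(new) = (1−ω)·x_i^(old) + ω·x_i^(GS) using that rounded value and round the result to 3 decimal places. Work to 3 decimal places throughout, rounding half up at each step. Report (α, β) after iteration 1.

Iteration 1:
  α: GS value = (-12 - (3)·0.000) / (5) = -2.400;  α ← (1−ω)·0.000 + ω·-2.400 = -2.952
  β: GS value = (-8 - (3)·-2.952) / (5) = 0.171;  β ← (1−ω)·0.000 + ω·0.171 = 0.210

(-2.952, 0.210)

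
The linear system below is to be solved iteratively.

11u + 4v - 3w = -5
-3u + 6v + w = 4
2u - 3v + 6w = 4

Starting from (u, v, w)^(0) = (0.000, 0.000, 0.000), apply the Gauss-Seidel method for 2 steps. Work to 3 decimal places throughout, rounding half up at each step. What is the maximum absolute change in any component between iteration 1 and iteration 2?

0.124

Iteration 1:
  u = (-5 - (4)·0.000 - (-3)·0.000) / (11) = -0.455
  v = (4 - (-3)·-0.455 - (1)·0.000) / (6) = 0.439
  w = (4 - (2)·-0.455 - (-3)·0.439) / (6) = 1.038
Iteration 2:
  u = (-5 - (4)·0.439 - (-3)·1.038) / (11) = -0.331
  v = (4 - (-3)·-0.331 - (1)·1.038) / (6) = 0.328
  w = (4 - (2)·-0.331 - (-3)·0.328) / (6) = 0.941
Change: (0.124, -0.111, -0.097) → max |·| = 0.124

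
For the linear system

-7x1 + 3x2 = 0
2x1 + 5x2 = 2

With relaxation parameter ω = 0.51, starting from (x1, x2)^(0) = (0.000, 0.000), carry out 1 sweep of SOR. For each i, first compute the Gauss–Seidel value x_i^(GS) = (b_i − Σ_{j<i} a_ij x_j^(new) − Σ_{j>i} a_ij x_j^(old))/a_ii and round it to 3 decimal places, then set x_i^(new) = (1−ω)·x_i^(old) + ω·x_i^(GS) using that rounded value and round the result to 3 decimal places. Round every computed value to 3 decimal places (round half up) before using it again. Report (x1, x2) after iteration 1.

(0.000, 0.204)

Iteration 1:
  x1: GS value = (0 - (3)·0.000) / (-7) = 0.000;  x1 ← (1−ω)·0.000 + ω·0.000 = 0.000
  x2: GS value = (2 - (2)·0.000) / (5) = 0.400;  x2 ← (1−ω)·0.000 + ω·0.400 = 0.204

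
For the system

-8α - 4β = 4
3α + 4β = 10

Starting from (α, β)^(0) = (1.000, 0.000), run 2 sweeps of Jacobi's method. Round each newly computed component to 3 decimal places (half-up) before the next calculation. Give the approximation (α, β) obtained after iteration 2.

(-1.375, 2.875)

Iteration 1:
  α = (4 - (-4)·0.000) / (-8) = -0.500
  β = (10 - (3)·1.000) / (4) = 1.750
Iteration 2:
  α = (4 - (-4)·1.750) / (-8) = -1.375
  β = (10 - (3)·-0.500) / (4) = 2.875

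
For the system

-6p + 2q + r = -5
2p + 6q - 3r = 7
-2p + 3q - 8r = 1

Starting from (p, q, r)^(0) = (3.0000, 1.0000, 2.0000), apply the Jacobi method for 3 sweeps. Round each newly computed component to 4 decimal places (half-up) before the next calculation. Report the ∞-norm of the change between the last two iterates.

Iteration 1:
  p = (-5 - (2)·1.0000 - (1)·2.0000) / (-6) = 1.5000
  q = (7 - (2)·3.0000 - (-3)·2.0000) / (6) = 1.1667
  r = (1 - (-2)·3.0000 - (3)·1.0000) / (-8) = -0.5000
Iteration 2:
  p = (-5 - (2)·1.1667 - (1)·-0.5000) / (-6) = 1.1389
  q = (7 - (2)·1.5000 - (-3)·-0.5000) / (6) = 0.4167
  r = (1 - (-2)·1.5000 - (3)·1.1667) / (-8) = -0.0625
Iteration 3:
  p = (-5 - (2)·0.4167 - (1)·-0.0625) / (-6) = 0.9618
  q = (7 - (2)·1.1389 - (-3)·-0.0625) / (6) = 0.7558
  r = (1 - (-2)·1.1389 - (3)·0.4167) / (-8) = -0.2535
Change: (-0.1771, 0.3391, -0.1910) → max |·| = 0.3391

0.3391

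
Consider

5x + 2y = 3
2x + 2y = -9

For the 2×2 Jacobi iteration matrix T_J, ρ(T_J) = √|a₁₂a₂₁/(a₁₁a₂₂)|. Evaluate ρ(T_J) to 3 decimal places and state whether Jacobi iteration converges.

0.632

a₁₂a₂₁/(a₁₁a₂₂) = (2)·(2) / ((5)·(2)) = 0.400000
ρ = √|0.400000| = √0.400000 = 0.632
ρ < 1, so Jacobi converges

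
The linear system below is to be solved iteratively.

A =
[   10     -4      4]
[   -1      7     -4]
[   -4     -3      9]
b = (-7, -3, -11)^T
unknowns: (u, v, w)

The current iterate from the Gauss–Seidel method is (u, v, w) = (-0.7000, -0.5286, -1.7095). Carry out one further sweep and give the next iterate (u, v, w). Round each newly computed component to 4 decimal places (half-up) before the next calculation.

(-0.2276, -1.4379, -1.8027)

One sweep:
  u = (-7 - (-4)·-0.5286 - (4)·-1.7095) / (10) = -0.2276
  v = (-3 - (-1)·-0.2276 - (-4)·-1.7095) / (7) = -1.4379
  w = (-11 - (-4)·-0.2276 - (-3)·-1.4379) / (9) = -1.8027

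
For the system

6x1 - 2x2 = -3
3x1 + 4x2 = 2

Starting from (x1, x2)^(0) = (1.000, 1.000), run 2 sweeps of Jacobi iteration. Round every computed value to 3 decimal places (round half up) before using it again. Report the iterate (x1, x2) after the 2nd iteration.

(-0.583, 0.625)

Iteration 1:
  x1 = (-3 - (-2)·1.000) / (6) = -0.167
  x2 = (2 - (3)·1.000) / (4) = -0.250
Iteration 2:
  x1 = (-3 - (-2)·-0.250) / (6) = -0.583
  x2 = (2 - (3)·-0.167) / (4) = 0.625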